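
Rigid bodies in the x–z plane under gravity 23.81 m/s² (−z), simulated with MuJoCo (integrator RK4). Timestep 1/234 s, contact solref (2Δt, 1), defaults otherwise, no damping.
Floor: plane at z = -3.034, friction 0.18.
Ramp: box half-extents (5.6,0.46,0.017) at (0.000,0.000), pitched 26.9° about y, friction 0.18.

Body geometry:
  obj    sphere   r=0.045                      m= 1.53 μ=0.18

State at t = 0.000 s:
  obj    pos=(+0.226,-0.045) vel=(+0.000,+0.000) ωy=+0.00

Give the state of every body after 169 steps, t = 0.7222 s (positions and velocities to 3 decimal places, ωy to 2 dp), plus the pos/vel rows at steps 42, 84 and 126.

State at t = 0.7222 s:
  obj    pos=(+2.016,-0.953) vel=(+4.956,-2.515) ωy=+123.45

Key-timestep trajectory:
   step    t(s)  obj.x    obj.z    obj.vx   obj.vz 
     42  0.1795   +0.337  -0.101  +1.232  -0.625
     84  0.3590   +0.668  -0.270  +2.464  -1.250
    126  0.5385   +1.221  -0.550  +3.695  -1.875


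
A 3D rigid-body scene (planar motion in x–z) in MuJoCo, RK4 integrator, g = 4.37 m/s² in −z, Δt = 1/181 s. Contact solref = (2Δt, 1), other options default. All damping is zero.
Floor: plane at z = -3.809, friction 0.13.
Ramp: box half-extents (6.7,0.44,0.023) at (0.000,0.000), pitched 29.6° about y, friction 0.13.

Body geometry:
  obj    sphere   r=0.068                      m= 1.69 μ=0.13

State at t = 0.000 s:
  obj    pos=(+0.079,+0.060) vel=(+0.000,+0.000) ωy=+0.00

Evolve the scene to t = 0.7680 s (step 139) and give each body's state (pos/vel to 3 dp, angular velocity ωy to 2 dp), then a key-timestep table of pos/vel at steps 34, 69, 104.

State at t = 0.7680 s:
  obj    pos=(+0.506,-0.183) vel=(+1.110,-0.636) ωy=+13.92

Key-timestep trajectory:
   step    t(s)  obj.x    obj.z    obj.vx   obj.vz 
     34  0.1878   +0.104  +0.045  +0.271  -0.157
     69  0.3812   +0.184  +0.000  +0.550  -0.318
    104  0.5746   +0.318  -0.076  +0.833  -0.468


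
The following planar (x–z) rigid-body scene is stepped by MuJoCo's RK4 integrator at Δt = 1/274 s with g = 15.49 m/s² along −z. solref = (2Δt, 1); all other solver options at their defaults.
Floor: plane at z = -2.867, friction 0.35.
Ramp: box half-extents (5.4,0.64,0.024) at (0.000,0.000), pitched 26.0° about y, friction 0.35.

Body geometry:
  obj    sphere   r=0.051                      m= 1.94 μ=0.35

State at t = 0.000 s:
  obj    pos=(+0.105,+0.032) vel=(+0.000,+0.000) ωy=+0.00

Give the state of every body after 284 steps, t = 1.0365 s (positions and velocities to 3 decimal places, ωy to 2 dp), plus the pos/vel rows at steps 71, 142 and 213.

State at t = 1.0365 s:
  obj    pos=(+2.447,-1.110) vel=(+4.519,-2.204) ωy=+98.56

Key-timestep trajectory:
   step    t(s)  obj.x    obj.z    obj.vx   obj.vz 
     71  0.2591   +0.251  -0.039  +1.130  -0.551
    142  0.5182   +0.691  -0.253  +2.259  -1.102
    213  0.7774   +1.422  -0.610  +3.389  -1.653


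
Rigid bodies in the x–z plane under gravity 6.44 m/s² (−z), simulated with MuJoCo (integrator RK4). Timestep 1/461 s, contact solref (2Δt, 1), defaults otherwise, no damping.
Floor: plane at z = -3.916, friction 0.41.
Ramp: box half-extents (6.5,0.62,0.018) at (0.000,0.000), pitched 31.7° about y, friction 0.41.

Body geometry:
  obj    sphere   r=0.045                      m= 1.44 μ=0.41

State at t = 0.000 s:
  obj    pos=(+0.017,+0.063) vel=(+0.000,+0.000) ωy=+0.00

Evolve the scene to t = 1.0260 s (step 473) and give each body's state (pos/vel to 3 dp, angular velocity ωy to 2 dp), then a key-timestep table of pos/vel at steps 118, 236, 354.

State at t = 1.0260 s:
  obj    pos=(+1.100,-0.605) vel=(+2.110,-1.303) ωy=+55.11

Key-timestep trajectory:
   step    t(s)  obj.x    obj.z    obj.vx   obj.vz 
    118  0.2560   +0.085  +0.022  +0.526  -0.325
    236  0.5119   +0.287  -0.103  +1.053  -0.650
    354  0.7679   +0.624  -0.311  +1.579  -0.975


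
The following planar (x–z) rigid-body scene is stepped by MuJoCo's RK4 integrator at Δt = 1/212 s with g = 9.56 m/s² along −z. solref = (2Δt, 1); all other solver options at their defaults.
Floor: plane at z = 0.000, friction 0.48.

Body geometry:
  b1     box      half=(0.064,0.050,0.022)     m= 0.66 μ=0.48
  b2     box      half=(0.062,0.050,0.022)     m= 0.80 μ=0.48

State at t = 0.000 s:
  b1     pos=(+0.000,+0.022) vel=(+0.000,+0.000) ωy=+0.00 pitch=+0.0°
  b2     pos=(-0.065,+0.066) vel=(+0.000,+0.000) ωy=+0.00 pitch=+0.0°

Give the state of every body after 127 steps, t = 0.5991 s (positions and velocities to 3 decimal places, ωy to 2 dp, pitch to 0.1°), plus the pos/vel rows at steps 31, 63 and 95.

State at t = 0.5991 s:
  b1     pos=(+0.000,+0.022) vel=(+0.000,+0.000) ωy=+0.00 pitch=+0.0°
  b2     pos=(-0.081,+0.058) vel=(-0.001,+0.001) ωy=+0.01 pitch=-42.0°

Key-timestep trajectory:
   step    t(s)  b1.x    b1.z    b1.vx   b1.vz   b2.x    b2.z    b2.vx   b2.vz 
     31  0.1462   +0.000  +0.022  +0.000  +0.000   -0.066  +0.066  -0.023  -0.002
     63  0.2972   +0.000  +0.022  +0.000  +0.000   -0.075  +0.063  -0.103  -0.068
     95  0.4481   +0.000  +0.022  +0.000  +0.000   -0.083  +0.060  +0.104  -0.053


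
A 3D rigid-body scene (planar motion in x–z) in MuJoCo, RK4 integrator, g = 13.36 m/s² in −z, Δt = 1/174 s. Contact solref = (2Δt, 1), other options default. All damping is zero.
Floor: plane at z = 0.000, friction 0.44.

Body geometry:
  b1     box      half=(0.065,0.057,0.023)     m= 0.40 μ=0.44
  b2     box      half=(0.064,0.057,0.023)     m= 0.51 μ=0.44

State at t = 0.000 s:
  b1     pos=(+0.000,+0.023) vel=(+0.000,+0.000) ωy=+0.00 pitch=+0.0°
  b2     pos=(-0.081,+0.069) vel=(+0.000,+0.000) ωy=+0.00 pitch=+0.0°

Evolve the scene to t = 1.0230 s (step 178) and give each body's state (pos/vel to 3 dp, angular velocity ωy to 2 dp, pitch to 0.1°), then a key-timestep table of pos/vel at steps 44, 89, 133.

State at t = 1.0230 s:
  b1     pos=(+0.001,+0.023) vel=(+0.001,+0.000) ωy=+0.00 pitch=+0.0°
  b2     pos=(-0.091,+0.056) vel=(-0.001,-0.001) ωy=+0.01 pitch=-34.9°

Key-timestep trajectory:
   step    t(s)  b1.x    b1.z    b1.vx   b1.vz   b2.x    b2.z    b2.vx   b2.vz 
     44  0.2529   +0.000  +0.023  +0.001  +0.000   -0.090  +0.056  -0.001  +0.000
     89  0.5115   +0.000  +0.023  +0.001  +0.000   -0.091  +0.056  -0.001  -0.001
    133  0.7644   +0.001  +0.023  +0.001  +0.000   -0.091  +0.056  -0.001  -0.001


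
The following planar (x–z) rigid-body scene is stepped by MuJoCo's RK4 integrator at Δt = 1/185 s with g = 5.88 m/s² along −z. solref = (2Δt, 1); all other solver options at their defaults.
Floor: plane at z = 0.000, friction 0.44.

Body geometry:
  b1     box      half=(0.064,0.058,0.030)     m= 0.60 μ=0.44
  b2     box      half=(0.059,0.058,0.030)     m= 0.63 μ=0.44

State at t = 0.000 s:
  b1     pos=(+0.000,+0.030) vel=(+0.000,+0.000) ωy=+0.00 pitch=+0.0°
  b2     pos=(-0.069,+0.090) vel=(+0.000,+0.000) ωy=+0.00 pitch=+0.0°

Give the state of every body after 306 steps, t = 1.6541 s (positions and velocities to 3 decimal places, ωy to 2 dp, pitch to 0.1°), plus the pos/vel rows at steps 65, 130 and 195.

State at t = 1.6541 s:
  b1     pos=(+0.000,+0.030) vel=(+0.000,+0.000) ωy=+0.00 pitch=+0.0°
  b2     pos=(-0.128,+0.059) vel=(+0.000,+0.000) ωy=+0.00 pitch=-90.0°

Key-timestep trajectory:
   step    t(s)  b1.x    b1.z    b1.vx   b1.vz   b2.x    b2.z    b2.vx   b2.vz 
     65  0.3514   +0.000  +0.030  +0.000  +0.000   -0.103  +0.066  -0.248  +0.017
    130  0.7027   +0.000  +0.030  +0.000  +0.000   -0.147  +0.065  +0.033  -0.006
    195  1.0541   +0.000  +0.030  +0.000  +0.000   -0.126  +0.060  -0.124  -0.071


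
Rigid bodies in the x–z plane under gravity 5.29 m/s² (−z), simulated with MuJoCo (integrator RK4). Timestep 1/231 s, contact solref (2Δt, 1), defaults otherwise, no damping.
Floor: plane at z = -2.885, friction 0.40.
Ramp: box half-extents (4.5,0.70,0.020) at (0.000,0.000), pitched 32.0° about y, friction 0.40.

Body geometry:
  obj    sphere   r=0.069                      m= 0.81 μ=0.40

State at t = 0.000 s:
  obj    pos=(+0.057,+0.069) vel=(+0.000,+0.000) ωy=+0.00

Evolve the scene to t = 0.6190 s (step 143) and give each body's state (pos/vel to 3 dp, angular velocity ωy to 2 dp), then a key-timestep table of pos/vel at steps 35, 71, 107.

State at t = 0.6190 s:
  obj    pos=(+0.383,-0.134) vel=(+1.051,-0.657) ωy=+17.96

Key-timestep trajectory:
   step    t(s)  obj.x    obj.z    obj.vx   obj.vz 
     35  0.1515   +0.077  +0.057  +0.257  -0.161
     71  0.3074   +0.137  +0.019  +0.522  -0.326
    107  0.4632   +0.239  -0.045  +0.787  -0.492


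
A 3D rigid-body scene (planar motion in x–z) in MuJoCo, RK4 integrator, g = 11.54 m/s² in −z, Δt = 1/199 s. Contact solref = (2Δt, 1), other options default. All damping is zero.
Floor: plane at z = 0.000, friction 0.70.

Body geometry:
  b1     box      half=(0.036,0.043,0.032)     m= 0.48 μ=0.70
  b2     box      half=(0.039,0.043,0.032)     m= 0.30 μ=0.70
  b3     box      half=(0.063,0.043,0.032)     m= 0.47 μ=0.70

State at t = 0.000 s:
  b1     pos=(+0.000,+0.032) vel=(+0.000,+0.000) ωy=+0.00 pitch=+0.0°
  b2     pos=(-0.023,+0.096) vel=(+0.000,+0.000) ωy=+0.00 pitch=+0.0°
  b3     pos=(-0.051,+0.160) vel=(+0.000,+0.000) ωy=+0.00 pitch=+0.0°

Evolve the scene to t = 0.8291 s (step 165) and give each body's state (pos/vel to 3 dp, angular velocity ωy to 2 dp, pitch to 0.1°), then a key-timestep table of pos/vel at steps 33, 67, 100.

State at t = 0.8291 s:
  b1     pos=(+0.000,+0.032) vel=(+0.000,+0.000) ωy=+0.00 pitch=+0.0°
  b2     pos=(-0.073,+0.039) vel=(+0.000,+0.000) ωy=+0.00 pitch=-90.0°
  b3     pos=(-0.262,+0.032) vel=(+0.000,+0.000) ωy=+0.00 pitch=+180.0°

Key-timestep trajectory:
   step    t(s)  b1.x    b1.z    b1.vx   b1.vz   b2.x    b2.z    b2.vx   b2.vz   b3.x    b3.z    b3.vx   b3.vz 
     33  0.1658   +0.000  +0.032  +0.000  +0.000   -0.027  +0.097  -0.060  +0.017   -0.063  +0.157  -0.168  -0.049
     67  0.3367   +0.000  +0.032  +0.000  +0.000   -0.055  +0.092  -0.302  -0.226   -0.125  +0.106  -0.508  -0.880
    100  0.5025   +0.000  +0.032  +0.000  +0.000   -0.073  +0.039  -0.092  -0.066   -0.215  +0.068  -0.529  -0.148


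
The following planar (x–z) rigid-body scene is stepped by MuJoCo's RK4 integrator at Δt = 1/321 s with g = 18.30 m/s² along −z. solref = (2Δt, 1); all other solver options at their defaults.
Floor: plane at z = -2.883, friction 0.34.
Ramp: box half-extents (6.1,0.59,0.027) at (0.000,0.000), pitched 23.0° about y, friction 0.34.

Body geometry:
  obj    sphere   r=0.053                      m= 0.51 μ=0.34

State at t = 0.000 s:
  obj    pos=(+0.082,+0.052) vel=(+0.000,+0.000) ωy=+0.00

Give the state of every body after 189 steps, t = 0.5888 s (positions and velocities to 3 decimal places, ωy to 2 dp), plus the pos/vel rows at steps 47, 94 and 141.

State at t = 0.5888 s:
  obj    pos=(+0.897,-0.294) vel=(+2.768,-1.175) ωy=+56.73

Key-timestep trajectory:
   step    t(s)  obj.x    obj.z    obj.vx   obj.vz 
     47  0.1464   +0.132  +0.031  +0.689  -0.292
     94  0.2928   +0.284  -0.034  +1.377  -0.584
    141  0.4393   +0.536  -0.140  +2.065  -0.877


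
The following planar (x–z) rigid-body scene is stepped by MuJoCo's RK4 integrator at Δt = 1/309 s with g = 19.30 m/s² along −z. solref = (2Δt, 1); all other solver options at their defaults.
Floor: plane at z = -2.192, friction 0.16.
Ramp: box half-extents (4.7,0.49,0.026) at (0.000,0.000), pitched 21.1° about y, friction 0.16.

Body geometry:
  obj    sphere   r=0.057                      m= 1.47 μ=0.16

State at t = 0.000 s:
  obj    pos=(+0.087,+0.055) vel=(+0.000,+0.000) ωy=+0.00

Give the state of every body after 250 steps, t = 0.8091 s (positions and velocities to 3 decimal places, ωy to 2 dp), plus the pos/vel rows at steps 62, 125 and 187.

State at t = 0.8091 s:
  obj    pos=(+1.603,-0.529) vel=(+3.746,-1.446) ωy=+70.43

Key-timestep trajectory:
   step    t(s)  obj.x    obj.z    obj.vx   obj.vz 
     62  0.2006   +0.180  +0.019  +0.929  -0.359
    125  0.4045   +0.466  -0.091  +1.873  -0.723
    187  0.6052   +0.935  -0.272  +2.802  -1.081


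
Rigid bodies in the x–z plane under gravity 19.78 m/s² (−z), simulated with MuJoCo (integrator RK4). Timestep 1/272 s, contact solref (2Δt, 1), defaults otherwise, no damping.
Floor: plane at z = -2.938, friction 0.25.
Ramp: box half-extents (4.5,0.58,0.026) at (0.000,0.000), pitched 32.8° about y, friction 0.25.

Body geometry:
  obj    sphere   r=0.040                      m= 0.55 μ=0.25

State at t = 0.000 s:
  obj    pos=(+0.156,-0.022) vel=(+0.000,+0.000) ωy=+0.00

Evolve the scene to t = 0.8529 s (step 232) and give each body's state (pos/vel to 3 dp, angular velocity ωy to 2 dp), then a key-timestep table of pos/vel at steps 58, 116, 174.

State at t = 0.8529 s:
  obj    pos=(+2.497,-1.530) vel=(+5.488,-3.537) ωy=+163.16

Key-timestep trajectory:
   step    t(s)  obj.x    obj.z    obj.vx   obj.vz 
     58  0.2132   +0.302  -0.116  +1.372  -0.884
    116  0.4265   +0.741  -0.399  +2.744  -1.768
    174  0.6397   +1.473  -0.871  +4.116  -2.652


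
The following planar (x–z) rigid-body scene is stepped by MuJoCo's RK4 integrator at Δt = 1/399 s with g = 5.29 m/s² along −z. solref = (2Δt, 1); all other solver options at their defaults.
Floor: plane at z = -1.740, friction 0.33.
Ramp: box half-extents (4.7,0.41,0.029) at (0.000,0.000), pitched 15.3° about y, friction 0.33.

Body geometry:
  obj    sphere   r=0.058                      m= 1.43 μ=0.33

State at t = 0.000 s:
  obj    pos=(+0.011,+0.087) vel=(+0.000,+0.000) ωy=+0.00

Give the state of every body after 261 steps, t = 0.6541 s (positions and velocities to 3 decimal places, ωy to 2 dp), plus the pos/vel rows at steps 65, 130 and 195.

State at t = 0.6541 s:
  obj    pos=(+0.217,+0.031) vel=(+0.629,-0.172) ωy=+11.24

Key-timestep trajectory:
   step    t(s)  obj.x    obj.z    obj.vx   obj.vz 
     65  0.1629   +0.024  +0.084  +0.157  -0.043
    130  0.3258   +0.062  +0.073  +0.313  -0.086
    195  0.4887   +0.126  +0.056  +0.470  -0.129


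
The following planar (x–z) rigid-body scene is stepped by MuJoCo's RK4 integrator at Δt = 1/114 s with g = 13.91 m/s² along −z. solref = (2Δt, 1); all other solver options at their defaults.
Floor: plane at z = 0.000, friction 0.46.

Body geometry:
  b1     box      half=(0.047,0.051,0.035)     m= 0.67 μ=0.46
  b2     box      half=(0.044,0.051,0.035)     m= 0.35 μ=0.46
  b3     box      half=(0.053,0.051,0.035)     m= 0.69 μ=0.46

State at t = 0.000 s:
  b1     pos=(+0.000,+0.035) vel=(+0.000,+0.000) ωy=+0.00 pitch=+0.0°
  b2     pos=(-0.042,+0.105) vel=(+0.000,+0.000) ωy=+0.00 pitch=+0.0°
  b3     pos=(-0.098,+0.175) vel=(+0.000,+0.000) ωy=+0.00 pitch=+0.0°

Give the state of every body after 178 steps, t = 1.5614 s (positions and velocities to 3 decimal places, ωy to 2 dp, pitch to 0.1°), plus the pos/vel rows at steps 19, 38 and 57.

State at t = 1.5614 s:
  b1     pos=(+0.000,+0.035) vel=(+0.000,+0.000) ωy=+0.00 pitch=+0.0°
  b2     pos=(-0.092,+0.044) vel=(+0.000,+0.000) ωy=+0.00 pitch=-90.0°
  b3     pos=(-0.304,+0.035) vel=(+0.000,+0.000) ωy=+0.00 pitch=+180.0°

Key-timestep trajectory:
   step    t(s)  b1.x    b1.z    b1.vx   b1.vz   b2.x    b2.z    b2.vx   b2.vz   b3.x    b3.z    b3.vx   b3.vz 
     19  0.1667   +0.000  +0.035  +0.001  +0.000   -0.066  +0.100  -0.332  -0.197   -0.156  +0.115  -0.584  -1.072
     38  0.3333   +0.000  +0.035  +0.000  +0.000   -0.093  +0.043  +0.015  +0.030   -0.238  +0.063  -0.256  +0.018
     57  0.5000   +0.000  +0.035  +0.000  +0.000   -0.092  +0.044  +0.000  +0.000   -0.292  +0.044  -0.501  -0.456


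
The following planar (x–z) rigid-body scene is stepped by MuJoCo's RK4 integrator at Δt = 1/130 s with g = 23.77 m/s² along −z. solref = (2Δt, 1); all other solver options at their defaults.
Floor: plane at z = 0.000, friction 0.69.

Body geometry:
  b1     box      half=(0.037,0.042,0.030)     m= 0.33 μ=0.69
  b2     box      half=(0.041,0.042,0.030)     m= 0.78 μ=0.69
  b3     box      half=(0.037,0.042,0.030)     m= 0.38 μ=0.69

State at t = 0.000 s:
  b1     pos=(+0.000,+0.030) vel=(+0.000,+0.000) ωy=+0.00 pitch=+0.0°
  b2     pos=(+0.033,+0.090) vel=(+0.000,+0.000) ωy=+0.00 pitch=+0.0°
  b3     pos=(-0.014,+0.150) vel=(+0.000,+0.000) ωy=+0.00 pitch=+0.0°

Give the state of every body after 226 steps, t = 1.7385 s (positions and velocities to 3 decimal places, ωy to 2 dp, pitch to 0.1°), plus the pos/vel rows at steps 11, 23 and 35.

State at t = 1.7385 s:
  b1     pos=(+0.000,+0.030) vel=(+0.000,+0.000) ωy=+0.00 pitch=+0.2°
  b2     pos=(+0.035,+0.090) vel=(+0.000,+0.000) ωy=+0.00 pitch=+1.0°
  b3     pos=(-0.100,+0.030) vel=(+0.000,+0.000) ωy=+0.00 pitch=+180.0°

Key-timestep trajectory:
   step    t(s)  b1.x    b1.z    b1.vx   b1.vz   b2.x    b2.z    b2.vx   b2.vz   b3.x    b3.z    b3.vx   b3.vz 
     11  0.0846   +0.000  +0.030  +0.002  +0.002   +0.033  +0.089  +0.006  +0.004   -0.025  +0.145  -0.282  -0.201
     23  0.1769   +0.000  +0.030  +0.001  +0.001   +0.034  +0.089  +0.003  +0.001   -0.069  +0.082  -0.873  -0.703
     35  0.2692   +0.000  +0.030  +0.000  +0.000   +0.034  +0.090  +0.000  +0.000   -0.101  +0.027  +0.053  +0.108


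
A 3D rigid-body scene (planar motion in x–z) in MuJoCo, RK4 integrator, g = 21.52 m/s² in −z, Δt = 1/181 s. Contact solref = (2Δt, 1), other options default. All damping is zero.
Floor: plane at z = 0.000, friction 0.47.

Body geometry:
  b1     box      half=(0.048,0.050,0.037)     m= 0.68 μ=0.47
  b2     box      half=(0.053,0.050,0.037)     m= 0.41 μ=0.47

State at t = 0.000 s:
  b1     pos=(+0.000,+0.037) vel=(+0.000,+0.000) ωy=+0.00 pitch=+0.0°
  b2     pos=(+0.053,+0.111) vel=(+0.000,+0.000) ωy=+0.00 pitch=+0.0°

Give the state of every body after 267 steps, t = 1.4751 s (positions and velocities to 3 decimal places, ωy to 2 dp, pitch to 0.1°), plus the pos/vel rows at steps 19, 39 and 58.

State at t = 1.4751 s:
  b1     pos=(+0.000,+0.037) vel=(+0.000,+0.000) ωy=+0.00 pitch=+0.0°
  b2     pos=(+0.104,+0.053) vel=(+0.000,+0.000) ωy=+0.00 pitch=+90.0°

Key-timestep trajectory:
   step    t(s)  b1.x    b1.z    b1.vx   b1.vz   b2.x    b2.z    b2.vx   b2.vz 
     19  0.1050   +0.000  +0.037  +0.000  +0.000   +0.063  +0.108  +0.226  -0.084
     39  0.2155   +0.000  +0.037  +0.000  +0.000   +0.105  +0.050  +0.348  +0.180
     58  0.3204   +0.000  +0.037  +0.000  +0.000   +0.102  +0.052  -0.155  +0.025


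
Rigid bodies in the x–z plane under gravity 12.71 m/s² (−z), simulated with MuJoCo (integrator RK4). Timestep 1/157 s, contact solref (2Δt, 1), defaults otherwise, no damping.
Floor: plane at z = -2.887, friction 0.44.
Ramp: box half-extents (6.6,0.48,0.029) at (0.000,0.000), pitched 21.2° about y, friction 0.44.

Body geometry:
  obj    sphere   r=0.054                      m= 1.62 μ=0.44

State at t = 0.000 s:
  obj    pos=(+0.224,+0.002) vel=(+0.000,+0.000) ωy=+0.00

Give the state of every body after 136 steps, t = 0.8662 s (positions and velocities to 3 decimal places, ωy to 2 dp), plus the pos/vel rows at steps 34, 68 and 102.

State at t = 0.8662 s:
  obj    pos=(+1.373,-0.443) vel=(+2.651,-1.028) ωy=+52.66

Key-timestep trajectory:
   step    t(s)  obj.x    obj.z    obj.vx   obj.vz 
     34  0.2166   +0.296  -0.026  +0.663  -0.257
     68  0.4331   +0.511  -0.109  +1.326  -0.514
    102  0.6497   +0.870  -0.248  +1.989  -0.771


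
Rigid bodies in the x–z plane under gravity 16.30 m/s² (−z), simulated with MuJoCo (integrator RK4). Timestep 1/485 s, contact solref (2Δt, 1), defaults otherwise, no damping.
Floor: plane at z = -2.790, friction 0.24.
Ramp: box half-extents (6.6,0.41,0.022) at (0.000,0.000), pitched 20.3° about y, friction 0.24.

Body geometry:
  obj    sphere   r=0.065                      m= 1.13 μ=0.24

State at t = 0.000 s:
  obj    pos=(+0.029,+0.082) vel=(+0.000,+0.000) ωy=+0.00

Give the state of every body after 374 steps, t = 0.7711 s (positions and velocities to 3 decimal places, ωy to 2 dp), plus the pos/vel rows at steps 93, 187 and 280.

State at t = 0.7711 s:
  obj    pos=(+1.155,-0.335) vel=(+2.921,-1.081) ωy=+47.92

Key-timestep trajectory:
   step    t(s)  obj.x    obj.z    obj.vx   obj.vz 
     93  0.1918   +0.099  +0.056  +0.727  -0.269
    187  0.3856   +0.311  -0.022  +1.461  -0.540
    280  0.5773   +0.660  -0.152  +2.187  -0.809


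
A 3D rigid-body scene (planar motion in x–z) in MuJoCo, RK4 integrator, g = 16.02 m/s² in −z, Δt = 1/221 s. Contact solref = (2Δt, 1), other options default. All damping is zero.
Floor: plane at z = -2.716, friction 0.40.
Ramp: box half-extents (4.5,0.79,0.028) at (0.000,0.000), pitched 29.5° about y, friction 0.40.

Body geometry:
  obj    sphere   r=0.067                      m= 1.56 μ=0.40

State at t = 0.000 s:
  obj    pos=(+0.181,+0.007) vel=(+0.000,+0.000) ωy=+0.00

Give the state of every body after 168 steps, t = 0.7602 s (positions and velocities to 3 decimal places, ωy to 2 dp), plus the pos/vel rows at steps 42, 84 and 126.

State at t = 0.7602 s:
  obj    pos=(+1.598,-0.795) vel=(+3.728,-2.109) ωy=+63.92

Key-timestep trajectory:
   step    t(s)  obj.x    obj.z    obj.vx   obj.vz 
     42  0.1900   +0.270  -0.043  +0.932  -0.527
     84  0.3801   +0.535  -0.194  +1.864  -1.055
    126  0.5701   +0.978  -0.444  +2.796  -1.582


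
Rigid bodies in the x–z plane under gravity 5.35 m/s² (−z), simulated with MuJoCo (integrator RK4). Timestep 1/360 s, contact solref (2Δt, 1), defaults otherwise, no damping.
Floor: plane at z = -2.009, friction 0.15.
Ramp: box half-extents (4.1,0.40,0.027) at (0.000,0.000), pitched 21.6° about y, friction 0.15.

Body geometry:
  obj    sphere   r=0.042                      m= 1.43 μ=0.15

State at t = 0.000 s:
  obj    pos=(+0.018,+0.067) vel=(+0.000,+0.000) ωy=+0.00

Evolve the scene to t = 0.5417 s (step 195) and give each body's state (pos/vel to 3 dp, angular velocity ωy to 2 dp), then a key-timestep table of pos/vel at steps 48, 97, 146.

State at t = 0.5417 s:
  obj    pos=(+0.210,-0.009) vel=(+0.709,-0.281) ωy=+18.14

Key-timestep trajectory:
   step    t(s)  obj.x    obj.z    obj.vx   obj.vz 
     48  0.1333   +0.030  +0.062  +0.174  -0.069
     97  0.2694   +0.066  +0.048  +0.352  -0.140
    146  0.4056   +0.126  +0.024  +0.531  -0.210


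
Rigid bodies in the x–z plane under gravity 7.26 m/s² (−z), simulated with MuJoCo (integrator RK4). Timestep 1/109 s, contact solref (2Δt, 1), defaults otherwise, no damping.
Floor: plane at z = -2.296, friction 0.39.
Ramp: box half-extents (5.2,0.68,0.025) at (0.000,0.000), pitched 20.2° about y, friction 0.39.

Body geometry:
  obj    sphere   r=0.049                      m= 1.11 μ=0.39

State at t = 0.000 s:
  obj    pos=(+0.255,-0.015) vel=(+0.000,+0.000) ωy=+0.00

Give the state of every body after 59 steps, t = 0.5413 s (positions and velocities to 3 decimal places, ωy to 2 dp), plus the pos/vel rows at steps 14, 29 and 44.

State at t = 0.5413 s:
  obj    pos=(+0.501,-0.106) vel=(+0.910,-0.335) ωy=+19.77

Key-timestep trajectory:
   step    t(s)  obj.x    obj.z    obj.vx   obj.vz 
     14  0.1284   +0.269  -0.020  +0.216  -0.079
     29  0.2661   +0.315  -0.037  +0.447  -0.165
     44  0.4037   +0.392  -0.065  +0.678  -0.250


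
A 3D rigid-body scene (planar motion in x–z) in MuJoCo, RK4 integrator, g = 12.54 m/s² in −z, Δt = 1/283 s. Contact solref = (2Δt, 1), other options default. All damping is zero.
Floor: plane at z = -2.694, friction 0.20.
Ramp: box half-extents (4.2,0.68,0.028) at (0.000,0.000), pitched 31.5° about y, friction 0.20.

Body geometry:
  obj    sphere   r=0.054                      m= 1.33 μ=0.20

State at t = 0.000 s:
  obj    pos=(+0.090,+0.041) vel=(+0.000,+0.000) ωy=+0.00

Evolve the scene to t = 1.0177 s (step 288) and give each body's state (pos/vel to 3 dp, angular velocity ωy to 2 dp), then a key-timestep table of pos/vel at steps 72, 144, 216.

State at t = 1.0177 s:
  obj    pos=(+2.157,-1.225) vel=(+4.061,-2.489) ωy=+88.18

Key-timestep trajectory:
   step    t(s)  obj.x    obj.z    obj.vx   obj.vz 
     72  0.2544   +0.219  -0.038  +1.016  -0.622
    144  0.5088   +0.607  -0.276  +2.031  -1.244
    216  0.7633   +1.253  -0.671  +3.046  -1.867


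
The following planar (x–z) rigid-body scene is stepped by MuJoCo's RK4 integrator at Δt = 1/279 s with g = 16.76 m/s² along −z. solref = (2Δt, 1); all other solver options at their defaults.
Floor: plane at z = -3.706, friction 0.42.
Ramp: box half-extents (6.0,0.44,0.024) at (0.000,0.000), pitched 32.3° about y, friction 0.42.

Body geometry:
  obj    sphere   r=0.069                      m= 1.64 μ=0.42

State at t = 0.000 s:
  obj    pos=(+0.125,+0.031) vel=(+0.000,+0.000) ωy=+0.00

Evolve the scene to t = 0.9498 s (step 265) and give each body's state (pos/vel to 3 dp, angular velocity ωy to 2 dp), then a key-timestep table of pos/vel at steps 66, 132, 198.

State at t = 0.9498 s:
  obj    pos=(+2.564,-1.511) vel=(+5.136,-3.247) ωy=+88.05

Key-timestep trajectory:
   step    t(s)  obj.x    obj.z    obj.vx   obj.vz 
     66  0.2366   +0.276  -0.065  +1.279  -0.809
    132  0.4731   +0.730  -0.352  +2.558  -1.617
    198  0.7097   +1.487  -0.830  +3.837  -2.426


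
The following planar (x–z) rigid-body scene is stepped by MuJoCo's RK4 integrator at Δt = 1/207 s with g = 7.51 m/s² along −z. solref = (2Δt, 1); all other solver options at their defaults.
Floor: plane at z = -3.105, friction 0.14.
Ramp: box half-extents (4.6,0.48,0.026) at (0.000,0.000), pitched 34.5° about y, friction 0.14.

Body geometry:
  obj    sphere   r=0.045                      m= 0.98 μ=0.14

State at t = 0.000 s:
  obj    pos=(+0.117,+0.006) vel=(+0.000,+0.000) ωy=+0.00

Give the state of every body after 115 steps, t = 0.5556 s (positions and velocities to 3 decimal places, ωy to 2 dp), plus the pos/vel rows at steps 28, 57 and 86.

State at t = 0.5556 s:
  obj    pos=(+0.548,-0.290) vel=(+1.553,-1.061) ωy=+26.78

Key-timestep trajectory:
   step    t(s)  obj.x    obj.z    obj.vx   obj.vz 
     28  0.1353   +0.142  -0.012  +0.373  -0.269
     57  0.2754   +0.223  -0.067  +0.772  -0.523
     86  0.4155   +0.358  -0.160  +1.155  -0.807


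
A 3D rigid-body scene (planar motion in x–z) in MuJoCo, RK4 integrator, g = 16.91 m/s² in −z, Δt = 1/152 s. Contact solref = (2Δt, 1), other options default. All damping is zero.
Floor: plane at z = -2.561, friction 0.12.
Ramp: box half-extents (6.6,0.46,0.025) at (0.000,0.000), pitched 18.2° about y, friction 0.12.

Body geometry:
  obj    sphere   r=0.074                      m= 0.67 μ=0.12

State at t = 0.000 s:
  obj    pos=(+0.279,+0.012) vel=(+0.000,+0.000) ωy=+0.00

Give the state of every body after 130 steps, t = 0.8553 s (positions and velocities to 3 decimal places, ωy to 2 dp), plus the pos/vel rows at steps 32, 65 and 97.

State at t = 0.8553 s:
  obj    pos=(+1.590,-0.419) vel=(+3.066,-1.008) ωy=+43.58

Key-timestep trajectory:
   step    t(s)  obj.x    obj.z    obj.vx   obj.vz 
     32  0.2105   +0.359  -0.014  +0.755  -0.248
     65  0.4276   +0.607  -0.095  +1.533  -0.504
     97  0.6382   +1.009  -0.228  +2.287  -0.752


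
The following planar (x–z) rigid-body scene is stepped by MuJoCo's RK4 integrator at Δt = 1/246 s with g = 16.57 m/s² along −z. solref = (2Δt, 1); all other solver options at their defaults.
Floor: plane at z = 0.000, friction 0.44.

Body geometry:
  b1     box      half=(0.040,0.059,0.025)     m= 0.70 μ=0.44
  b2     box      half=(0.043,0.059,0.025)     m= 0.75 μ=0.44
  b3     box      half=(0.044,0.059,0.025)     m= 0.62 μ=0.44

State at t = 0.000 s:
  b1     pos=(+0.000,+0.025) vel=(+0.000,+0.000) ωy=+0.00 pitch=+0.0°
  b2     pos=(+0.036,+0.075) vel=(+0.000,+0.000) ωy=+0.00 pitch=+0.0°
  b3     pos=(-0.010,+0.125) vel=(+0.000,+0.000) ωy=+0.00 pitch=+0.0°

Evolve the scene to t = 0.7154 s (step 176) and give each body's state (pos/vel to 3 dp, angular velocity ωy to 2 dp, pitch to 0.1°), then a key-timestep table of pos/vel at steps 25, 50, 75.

State at t = 0.7154 s:
  b1     pos=(+0.000,+0.025) vel=(+0.000,+0.000) ωy=+0.00 pitch=+0.0°
  b2     pos=(+0.036,+0.075) vel=(+0.000,+0.000) ωy=+0.00 pitch=+0.0°
  b3     pos=(-0.121,+0.025) vel=(+0.000,+0.000) ωy=+0.00 pitch=+180.0°

Key-timestep trajectory:
   step    t(s)  b1.x    b1.z    b1.vx   b1.vz   b2.x    b2.z    b2.vx   b2.vz   b3.x    b3.z    b3.vx   b3.vz 
     25  0.1016   +0.000  +0.025  +0.000  +0.000   +0.036  +0.075  +0.001  +0.000   -0.015  +0.124  -0.126  -0.040
     50  0.2033   +0.000  +0.025  +0.001  +0.000   +0.036  +0.075  +0.001  +0.000   -0.040  +0.098  -0.485  -0.052
     75  0.3049   +0.000  +0.025  +0.000  +0.000   +0.036  +0.075  +0.000  +0.000   -0.097  +0.045  -0.584  -1.236


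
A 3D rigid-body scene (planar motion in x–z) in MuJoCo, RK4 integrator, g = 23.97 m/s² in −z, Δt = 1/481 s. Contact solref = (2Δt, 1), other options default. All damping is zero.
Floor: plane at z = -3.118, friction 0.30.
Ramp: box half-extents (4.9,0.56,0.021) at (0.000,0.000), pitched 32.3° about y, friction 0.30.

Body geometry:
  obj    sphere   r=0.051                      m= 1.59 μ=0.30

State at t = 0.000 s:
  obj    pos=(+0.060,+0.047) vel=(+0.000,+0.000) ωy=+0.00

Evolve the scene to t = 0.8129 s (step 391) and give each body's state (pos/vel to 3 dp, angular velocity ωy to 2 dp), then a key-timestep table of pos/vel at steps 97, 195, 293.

State at t = 0.8129 s:
  obj    pos=(+2.615,-1.568) vel=(+6.286,-3.974) ωy=+145.81

Key-timestep trajectory:
   step    t(s)  obj.x    obj.z    obj.vx   obj.vz 
     97  0.2017   +0.217  -0.052  +1.560  -0.986
    195  0.4054   +0.696  -0.355  +3.135  -1.982
    293  0.6091   +1.495  -0.860  +4.711  -2.978


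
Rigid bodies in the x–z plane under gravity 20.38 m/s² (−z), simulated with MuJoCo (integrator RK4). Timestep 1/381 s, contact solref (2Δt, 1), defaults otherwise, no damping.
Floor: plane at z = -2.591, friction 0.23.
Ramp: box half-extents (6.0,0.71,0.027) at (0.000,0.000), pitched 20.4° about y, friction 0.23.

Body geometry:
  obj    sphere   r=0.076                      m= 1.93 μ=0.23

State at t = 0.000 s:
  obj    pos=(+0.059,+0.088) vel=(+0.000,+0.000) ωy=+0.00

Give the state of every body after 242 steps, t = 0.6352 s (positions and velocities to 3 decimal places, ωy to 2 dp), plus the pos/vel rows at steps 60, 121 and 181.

State at t = 0.6352 s:
  obj    pos=(+1.018,-0.269) vel=(+3.021,-1.123) ωy=+42.40

Key-timestep trajectory:
   step    t(s)  obj.x    obj.z    obj.vx   obj.vz 
     60  0.1575   +0.118  +0.066  +0.749  -0.279
    121  0.3176   +0.299  -0.001  +1.511  -0.562
    181  0.4751   +0.596  -0.112  +2.260  -0.840


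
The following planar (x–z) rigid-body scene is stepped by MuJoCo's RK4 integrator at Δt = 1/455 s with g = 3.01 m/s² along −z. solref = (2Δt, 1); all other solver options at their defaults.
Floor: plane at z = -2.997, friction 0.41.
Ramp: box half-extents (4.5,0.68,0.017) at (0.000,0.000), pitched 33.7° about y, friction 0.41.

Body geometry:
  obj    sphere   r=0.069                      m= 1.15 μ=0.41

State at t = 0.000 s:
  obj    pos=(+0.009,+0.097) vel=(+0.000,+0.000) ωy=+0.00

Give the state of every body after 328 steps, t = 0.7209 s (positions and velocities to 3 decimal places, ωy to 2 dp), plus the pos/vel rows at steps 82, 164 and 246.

State at t = 0.7209 s:
  obj    pos=(+0.267,-0.075) vel=(+0.715,-0.477) ωy=+12.46

Key-timestep trajectory:
   step    t(s)  obj.x    obj.z    obj.vx   obj.vz 
     82  0.1802   +0.025  +0.086  +0.179  -0.119
    164  0.3604   +0.074  +0.054  +0.358  -0.239
    246  0.5407   +0.154  +0.001  +0.537  -0.358


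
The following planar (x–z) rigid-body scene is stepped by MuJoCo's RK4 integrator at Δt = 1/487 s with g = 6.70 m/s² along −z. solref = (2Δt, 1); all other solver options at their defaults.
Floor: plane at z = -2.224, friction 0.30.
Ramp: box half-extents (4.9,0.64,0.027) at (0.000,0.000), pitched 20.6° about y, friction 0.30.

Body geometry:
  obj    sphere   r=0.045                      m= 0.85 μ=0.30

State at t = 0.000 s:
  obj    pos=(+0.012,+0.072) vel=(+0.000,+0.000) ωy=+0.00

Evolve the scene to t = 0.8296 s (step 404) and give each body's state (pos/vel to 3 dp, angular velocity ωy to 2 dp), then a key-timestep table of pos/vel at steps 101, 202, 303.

State at t = 0.8296 s:
  obj    pos=(+0.554,-0.132) vel=(+1.308,-0.491) ωy=+31.04

Key-timestep trajectory:
   step    t(s)  obj.x    obj.z    obj.vx   obj.vz 
    101  0.2074   +0.046  +0.060  +0.327  -0.123
    202  0.4148   +0.148  +0.021  +0.654  -0.246
    303  0.6222   +0.317  -0.042  +0.981  -0.369


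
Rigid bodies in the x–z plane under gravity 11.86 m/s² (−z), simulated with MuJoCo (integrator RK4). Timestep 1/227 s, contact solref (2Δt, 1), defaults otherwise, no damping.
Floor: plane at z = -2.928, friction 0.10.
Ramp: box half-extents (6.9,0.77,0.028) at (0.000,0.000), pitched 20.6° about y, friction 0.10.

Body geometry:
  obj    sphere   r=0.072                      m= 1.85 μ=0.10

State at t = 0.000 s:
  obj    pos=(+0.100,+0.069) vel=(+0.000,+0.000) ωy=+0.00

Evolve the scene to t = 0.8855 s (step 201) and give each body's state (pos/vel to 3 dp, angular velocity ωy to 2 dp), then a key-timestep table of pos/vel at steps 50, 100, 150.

State at t = 0.8855 s:
  obj    pos=(+1.224,-0.353) vel=(+2.536,-0.965) ωy=+34.06

Key-timestep trajectory:
   step    t(s)  obj.x    obj.z    obj.vx   obj.vz 
     50  0.2203   +0.170  +0.043  +0.628  -0.254
    100  0.4405   +0.378  -0.035  +1.266  -0.465
    150  0.6608   +0.726  -0.166  +1.892  -0.723


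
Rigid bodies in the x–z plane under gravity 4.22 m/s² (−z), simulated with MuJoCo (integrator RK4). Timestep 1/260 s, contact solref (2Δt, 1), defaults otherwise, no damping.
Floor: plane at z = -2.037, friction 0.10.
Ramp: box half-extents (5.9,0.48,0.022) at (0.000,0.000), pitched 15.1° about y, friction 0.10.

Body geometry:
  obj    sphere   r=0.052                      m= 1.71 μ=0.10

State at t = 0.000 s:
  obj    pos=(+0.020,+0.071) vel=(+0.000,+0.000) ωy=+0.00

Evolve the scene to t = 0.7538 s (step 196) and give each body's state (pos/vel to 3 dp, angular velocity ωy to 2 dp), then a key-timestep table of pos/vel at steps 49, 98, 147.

State at t = 0.7538 s:
  obj    pos=(+0.236,+0.013) vel=(+0.572,-0.154) ωy=+11.38

Key-timestep trajectory:
   step    t(s)  obj.x    obj.z    obj.vx   obj.vz 
     49  0.1885   +0.034  +0.068  +0.143  -0.039
     98  0.3769   +0.074  +0.057  +0.286  -0.077
    147  0.5654   +0.141  +0.039  +0.429  -0.116


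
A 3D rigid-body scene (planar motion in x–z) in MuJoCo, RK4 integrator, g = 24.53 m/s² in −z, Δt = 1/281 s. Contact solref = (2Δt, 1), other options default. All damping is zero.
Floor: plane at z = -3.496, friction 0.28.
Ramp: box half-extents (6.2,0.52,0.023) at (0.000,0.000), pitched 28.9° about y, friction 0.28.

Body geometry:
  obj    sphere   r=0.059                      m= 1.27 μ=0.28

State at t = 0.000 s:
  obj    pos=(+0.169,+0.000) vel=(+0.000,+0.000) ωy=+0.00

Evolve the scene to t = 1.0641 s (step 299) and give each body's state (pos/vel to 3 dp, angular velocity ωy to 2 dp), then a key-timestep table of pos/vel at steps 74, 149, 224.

State at t = 1.0641 s:
  obj    pos=(+4.366,-2.317) vel=(+7.888,-4.355) ωy=+152.70

Key-timestep trajectory:
   step    t(s)  obj.x    obj.z    obj.vx   obj.vz 
     74  0.2633   +0.426  -0.142  +1.953  -1.078
    149  0.5302   +1.211  -0.575  +3.931  -2.170
    224  0.7972   +2.525  -1.300  +5.910  -3.262


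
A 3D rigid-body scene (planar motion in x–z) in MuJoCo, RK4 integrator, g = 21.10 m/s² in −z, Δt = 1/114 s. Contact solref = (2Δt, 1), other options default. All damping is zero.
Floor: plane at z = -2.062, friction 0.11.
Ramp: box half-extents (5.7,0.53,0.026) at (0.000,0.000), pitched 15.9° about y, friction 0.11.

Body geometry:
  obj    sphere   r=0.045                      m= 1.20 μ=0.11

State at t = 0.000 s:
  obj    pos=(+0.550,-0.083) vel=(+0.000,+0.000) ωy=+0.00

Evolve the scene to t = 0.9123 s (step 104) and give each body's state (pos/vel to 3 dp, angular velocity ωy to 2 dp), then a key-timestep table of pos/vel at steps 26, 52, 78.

State at t = 0.9123 s:
  obj    pos=(+2.203,-0.554) vel=(+3.623,-1.032) ωy=+83.66

Key-timestep trajectory:
   step    t(s)  obj.x    obj.z    obj.vx   obj.vz 
     26  0.2281   +0.653  -0.112  +0.906  -0.258
     52  0.4561   +0.963  -0.201  +1.812  -0.516
     78  0.6842   +1.480  -0.348  +2.718  -0.774


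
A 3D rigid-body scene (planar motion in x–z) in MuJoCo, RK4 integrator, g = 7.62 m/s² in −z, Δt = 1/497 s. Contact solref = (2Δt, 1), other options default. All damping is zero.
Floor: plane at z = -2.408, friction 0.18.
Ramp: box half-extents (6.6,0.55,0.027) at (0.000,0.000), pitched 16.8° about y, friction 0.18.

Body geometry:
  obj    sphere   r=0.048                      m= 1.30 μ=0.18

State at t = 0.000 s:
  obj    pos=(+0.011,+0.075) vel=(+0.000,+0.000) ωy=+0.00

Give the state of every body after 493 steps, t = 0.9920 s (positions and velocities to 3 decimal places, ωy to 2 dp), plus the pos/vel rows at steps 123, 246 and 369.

State at t = 0.9920 s:
  obj    pos=(+0.752,-0.149) vel=(+1.494,-0.451) ωy=+32.51

Key-timestep trajectory:
   step    t(s)  obj.x    obj.z    obj.vx   obj.vz 
    123  0.2475   +0.057  +0.061  +0.373  -0.113
    246  0.4950   +0.196  +0.019  +0.745  -0.225
    369  0.7425   +0.426  -0.050  +1.118  -0.338


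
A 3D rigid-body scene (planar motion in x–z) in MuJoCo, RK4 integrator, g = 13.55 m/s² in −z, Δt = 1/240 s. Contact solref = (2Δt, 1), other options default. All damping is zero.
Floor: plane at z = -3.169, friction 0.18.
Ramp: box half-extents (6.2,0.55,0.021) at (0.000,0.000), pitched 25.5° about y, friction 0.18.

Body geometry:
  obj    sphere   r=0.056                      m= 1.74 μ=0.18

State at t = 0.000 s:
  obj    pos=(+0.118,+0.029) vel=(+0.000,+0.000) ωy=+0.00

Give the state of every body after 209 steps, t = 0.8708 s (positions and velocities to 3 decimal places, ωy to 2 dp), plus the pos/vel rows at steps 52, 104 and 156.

State at t = 0.8708 s:
  obj    pos=(+1.544,-0.651) vel=(+3.275,-1.562) ωy=+64.78

Key-timestep trajectory:
   step    t(s)  obj.x    obj.z    obj.vx   obj.vz 
     52  0.2167   +0.206  -0.013  +0.815  -0.389
    104  0.4333   +0.471  -0.139  +1.630  -0.777
    156  0.6500   +0.913  -0.350  +2.445  -1.166


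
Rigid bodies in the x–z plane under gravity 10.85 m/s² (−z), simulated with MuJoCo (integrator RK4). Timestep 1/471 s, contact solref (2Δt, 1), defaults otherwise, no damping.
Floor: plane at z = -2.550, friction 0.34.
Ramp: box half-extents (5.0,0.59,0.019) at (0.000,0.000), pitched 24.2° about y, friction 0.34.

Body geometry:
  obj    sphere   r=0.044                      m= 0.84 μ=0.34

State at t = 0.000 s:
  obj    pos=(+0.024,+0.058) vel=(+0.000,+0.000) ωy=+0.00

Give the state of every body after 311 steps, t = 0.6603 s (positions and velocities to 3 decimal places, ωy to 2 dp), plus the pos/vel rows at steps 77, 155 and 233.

State at t = 0.6603 s:
  obj    pos=(+0.656,-0.226) vel=(+1.913,-0.860) ωy=+47.67

Key-timestep trajectory:
   step    t(s)  obj.x    obj.z    obj.vx   obj.vz 
     77  0.1635   +0.063  +0.041  +0.474  -0.213
    155  0.3291   +0.181  -0.012  +0.954  -0.429
    233  0.4947   +0.379  -0.101  +1.434  -0.644


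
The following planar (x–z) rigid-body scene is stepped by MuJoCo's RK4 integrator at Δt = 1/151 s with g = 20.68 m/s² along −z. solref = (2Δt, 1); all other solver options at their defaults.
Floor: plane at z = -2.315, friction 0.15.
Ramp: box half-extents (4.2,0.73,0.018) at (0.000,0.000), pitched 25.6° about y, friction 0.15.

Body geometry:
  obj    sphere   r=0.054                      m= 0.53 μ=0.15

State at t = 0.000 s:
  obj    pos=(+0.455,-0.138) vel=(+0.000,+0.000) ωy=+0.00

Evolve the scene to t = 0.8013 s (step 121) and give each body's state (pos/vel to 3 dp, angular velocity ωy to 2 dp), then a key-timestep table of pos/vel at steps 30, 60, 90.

State at t = 0.8013 s:
  obj    pos=(+2.304,-1.024) vel=(+4.613,-2.210) ωy=+94.66

Key-timestep trajectory:
   step    t(s)  obj.x    obj.z    obj.vx   obj.vz 
     30  0.1987   +0.569  -0.193  +1.144  -0.548
     60  0.3974   +0.910  -0.356  +2.288  -1.096
     90  0.5960   +1.478  -0.628  +3.431  -1.644
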